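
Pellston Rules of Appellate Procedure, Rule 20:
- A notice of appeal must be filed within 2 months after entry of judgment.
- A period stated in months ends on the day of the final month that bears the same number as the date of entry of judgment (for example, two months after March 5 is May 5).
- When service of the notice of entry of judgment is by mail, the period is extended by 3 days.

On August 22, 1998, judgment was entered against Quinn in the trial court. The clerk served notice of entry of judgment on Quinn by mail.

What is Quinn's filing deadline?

October 25, 1998

2 months after August 22, 1998 is October 22, 1998.
Service was by mail, adding 3 days: October 22, 1998 + 3 days = October 25, 1998.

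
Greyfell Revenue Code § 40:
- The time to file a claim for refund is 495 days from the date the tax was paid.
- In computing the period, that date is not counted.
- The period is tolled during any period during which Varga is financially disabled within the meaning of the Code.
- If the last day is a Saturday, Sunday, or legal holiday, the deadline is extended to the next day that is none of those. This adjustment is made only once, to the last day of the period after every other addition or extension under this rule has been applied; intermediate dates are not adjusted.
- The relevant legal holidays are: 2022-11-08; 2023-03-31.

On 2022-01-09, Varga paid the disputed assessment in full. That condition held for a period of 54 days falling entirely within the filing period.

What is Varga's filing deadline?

495 days after 2022-01-09 is May 19, 2023.
Tolling adds 54 days: May 19, 2023 + 54 days = July 12, 2023.
July 12, 2023 is a Wednesday and not a legal holiday, so no extension applies.

July 12, 2023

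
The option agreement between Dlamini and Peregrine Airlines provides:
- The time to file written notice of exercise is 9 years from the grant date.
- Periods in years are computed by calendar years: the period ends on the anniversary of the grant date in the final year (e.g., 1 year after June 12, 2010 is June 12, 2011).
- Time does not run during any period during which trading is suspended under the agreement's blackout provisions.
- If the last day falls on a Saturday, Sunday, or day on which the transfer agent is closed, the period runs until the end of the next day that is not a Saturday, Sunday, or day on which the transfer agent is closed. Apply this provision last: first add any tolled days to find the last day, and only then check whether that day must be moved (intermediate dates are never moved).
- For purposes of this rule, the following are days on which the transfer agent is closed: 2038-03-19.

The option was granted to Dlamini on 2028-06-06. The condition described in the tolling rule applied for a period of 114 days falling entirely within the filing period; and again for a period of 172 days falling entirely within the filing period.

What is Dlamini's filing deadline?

March 22, 2038

9 years after 2028-06-06 is June 6, 2037.
Tolling adds 114 days: June 6, 2037 + 114 days = September 28, 2037.
Tolling adds 172 days: September 28, 2037 + 172 days = March 19, 2038.
March 19, 2038 is a listed holiday; March 20, 2038 is Saturday; March 21, 2038 is Sunday. The next qualifying day is March 22, 2038.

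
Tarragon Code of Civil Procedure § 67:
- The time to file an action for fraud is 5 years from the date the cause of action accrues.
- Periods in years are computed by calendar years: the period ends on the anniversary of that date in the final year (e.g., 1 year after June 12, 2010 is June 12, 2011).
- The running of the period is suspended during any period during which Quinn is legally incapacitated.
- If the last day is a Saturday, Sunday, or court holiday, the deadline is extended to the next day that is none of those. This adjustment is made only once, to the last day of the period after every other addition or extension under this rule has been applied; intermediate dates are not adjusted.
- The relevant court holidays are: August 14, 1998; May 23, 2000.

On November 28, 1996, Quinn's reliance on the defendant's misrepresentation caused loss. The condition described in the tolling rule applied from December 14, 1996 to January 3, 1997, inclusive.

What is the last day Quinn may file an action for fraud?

December 19, 2001

5 years after November 28, 1996 is November 28, 2001.
From December 14, 1996 through January 3, 1997 inclusive is 21 days; tolling adds 21 days: November 28, 2001 + 21 days = December 19, 2001.
December 19, 2001 is a Wednesday and not a court holiday, so no extension applies.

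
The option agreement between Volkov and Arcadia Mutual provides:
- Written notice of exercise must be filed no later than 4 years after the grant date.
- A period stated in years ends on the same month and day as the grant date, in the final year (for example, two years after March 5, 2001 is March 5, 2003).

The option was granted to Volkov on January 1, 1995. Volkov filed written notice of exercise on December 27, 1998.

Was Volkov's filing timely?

Yes

4 years after January 1, 1995 is January 1, 1999.
The deadline is January 1, 1999; the filing on December 27, 1998 is on or before that date.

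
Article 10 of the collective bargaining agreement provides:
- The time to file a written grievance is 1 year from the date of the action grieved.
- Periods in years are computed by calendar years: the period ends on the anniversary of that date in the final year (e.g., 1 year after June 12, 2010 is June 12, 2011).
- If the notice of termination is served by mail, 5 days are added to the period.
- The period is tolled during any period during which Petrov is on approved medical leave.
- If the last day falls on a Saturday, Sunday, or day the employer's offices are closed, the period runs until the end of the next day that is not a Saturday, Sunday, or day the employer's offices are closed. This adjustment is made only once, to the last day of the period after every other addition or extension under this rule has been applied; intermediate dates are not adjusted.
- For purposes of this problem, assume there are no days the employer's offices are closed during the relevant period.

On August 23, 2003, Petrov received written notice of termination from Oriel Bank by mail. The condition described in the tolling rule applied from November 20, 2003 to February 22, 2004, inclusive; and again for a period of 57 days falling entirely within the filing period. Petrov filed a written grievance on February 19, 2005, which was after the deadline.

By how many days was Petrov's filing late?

1 year after August 23, 2003 is August 23, 2004.
Service was by mail, adding 5 days: August 23, 2004 + 5 days = August 28, 2004.
From November 20, 2003 through February 22, 2004 inclusive is 95 days; tolling adds 95 days: August 28, 2004 + 95 days = December 1, 2004.
Tolling adds 57 days: December 1, 2004 + 57 days = January 27, 2005.
January 27, 2005 is a Thursday and not a day the employer's offices are closed, so no extension applies.
The deadline is January 27, 2005; from January 27, 2005 to February 19, 2005 is 23 days.

23 days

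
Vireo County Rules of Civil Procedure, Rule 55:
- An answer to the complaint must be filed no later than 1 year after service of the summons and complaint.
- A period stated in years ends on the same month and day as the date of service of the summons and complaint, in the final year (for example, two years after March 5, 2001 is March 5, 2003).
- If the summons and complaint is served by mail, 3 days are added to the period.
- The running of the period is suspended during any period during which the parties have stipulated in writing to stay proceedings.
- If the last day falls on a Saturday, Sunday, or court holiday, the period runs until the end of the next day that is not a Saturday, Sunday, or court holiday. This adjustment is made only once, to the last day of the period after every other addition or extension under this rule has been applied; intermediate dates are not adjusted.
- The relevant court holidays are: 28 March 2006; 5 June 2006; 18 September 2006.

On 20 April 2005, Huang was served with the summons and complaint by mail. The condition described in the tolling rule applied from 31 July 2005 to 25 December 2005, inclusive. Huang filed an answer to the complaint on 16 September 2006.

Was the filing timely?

Yes

1 year after 20 April 2005 is April 20, 2006.
Service was by mail, adding 3 days: April 20, 2006 + 3 days = April 23, 2006.
From July 31, 2005 through December 25, 2005 inclusive is 148 days; tolling adds 148 days: April 23, 2006 + 148 days = September 18, 2006.
September 18, 2006 is a listed holiday. The next qualifying day is September 19, 2006.
The deadline is September 19, 2006; the filing on September 16, 2006 is on or before that date.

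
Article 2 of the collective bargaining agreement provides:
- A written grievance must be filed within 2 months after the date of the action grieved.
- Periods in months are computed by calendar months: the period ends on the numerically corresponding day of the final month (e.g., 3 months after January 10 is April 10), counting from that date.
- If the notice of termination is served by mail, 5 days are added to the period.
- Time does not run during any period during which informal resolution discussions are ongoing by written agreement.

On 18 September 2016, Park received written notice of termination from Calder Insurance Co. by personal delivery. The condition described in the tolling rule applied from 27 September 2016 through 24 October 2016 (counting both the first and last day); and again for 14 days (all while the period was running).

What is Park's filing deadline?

2 months after 18 September 2016 is November 18, 2016.
Service was not by mail, so no mail extension applies.
From September 27, 2016 through October 24, 2016 inclusive is 28 days; tolling adds 28 days: November 18, 2016 + 28 days = December 16, 2016.
Tolling adds 14 days: December 16, 2016 + 14 days = December 30, 2016.

December 30, 2016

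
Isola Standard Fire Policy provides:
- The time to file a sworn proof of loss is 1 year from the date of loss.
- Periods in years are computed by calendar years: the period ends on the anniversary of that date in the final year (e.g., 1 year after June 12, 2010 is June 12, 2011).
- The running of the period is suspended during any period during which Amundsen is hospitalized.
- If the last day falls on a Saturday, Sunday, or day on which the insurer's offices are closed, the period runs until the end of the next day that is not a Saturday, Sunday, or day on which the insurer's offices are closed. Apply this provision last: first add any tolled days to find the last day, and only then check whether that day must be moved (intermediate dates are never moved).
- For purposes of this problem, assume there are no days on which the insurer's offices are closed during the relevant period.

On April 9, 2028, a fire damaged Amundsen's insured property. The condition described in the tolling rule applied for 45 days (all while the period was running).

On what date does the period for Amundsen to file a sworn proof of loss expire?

1 year after April 9, 2028 is April 9, 2029.
Tolling adds 45 days: April 9, 2029 + 45 days = May 24, 2029.
May 24, 2029 is a Thursday and not a day on which the insurer's offices are closed, so no extension applies.

May 24, 2029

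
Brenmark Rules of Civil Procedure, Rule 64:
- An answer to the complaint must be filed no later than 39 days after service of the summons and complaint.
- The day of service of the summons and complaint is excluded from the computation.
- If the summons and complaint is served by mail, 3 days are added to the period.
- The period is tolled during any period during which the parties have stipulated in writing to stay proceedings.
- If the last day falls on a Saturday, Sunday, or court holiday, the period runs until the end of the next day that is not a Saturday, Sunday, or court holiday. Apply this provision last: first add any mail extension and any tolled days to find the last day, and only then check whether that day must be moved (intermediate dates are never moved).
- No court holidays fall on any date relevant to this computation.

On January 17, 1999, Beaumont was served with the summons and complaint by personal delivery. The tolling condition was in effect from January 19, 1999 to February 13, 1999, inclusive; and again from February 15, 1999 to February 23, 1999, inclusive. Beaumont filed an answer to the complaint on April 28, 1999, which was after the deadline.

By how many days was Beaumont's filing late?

27 days

39 days after January 17, 1999 is February 25, 1999.
Service was not by mail, so no mail extension applies.
From January 19, 1999 through February 13, 1999 inclusive is 26 days; tolling adds 26 days: February 25, 1999 + 26 days = March 23, 1999.
From February 15, 1999 through February 23, 1999 inclusive is 9 days; tolling adds 9 days: March 23, 1999 + 9 days = April 1, 1999.
April 1, 1999 is a Thursday and not a court holiday, so no extension applies.
The deadline is April 1, 1999; from April 1, 1999 to April 28, 1999 is 27 days.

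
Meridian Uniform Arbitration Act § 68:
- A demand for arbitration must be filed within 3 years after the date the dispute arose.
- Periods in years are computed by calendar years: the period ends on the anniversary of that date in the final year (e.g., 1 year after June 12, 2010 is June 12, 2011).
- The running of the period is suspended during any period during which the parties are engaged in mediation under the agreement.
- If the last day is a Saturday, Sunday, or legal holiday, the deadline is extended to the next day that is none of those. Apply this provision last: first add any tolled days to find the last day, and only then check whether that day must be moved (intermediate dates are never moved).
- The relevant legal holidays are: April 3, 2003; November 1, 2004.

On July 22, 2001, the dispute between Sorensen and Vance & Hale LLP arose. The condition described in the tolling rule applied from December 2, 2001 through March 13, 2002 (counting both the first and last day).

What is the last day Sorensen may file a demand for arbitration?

3 years after July 22, 2001 is July 22, 2004.
From December 2, 2001 through March 13, 2002 inclusive is 102 days; tolling adds 102 days: July 22, 2004 + 102 days = November 1, 2004.
November 1, 2004 is a listed holiday. The next qualifying day is November 2, 2004.

November 2, 2004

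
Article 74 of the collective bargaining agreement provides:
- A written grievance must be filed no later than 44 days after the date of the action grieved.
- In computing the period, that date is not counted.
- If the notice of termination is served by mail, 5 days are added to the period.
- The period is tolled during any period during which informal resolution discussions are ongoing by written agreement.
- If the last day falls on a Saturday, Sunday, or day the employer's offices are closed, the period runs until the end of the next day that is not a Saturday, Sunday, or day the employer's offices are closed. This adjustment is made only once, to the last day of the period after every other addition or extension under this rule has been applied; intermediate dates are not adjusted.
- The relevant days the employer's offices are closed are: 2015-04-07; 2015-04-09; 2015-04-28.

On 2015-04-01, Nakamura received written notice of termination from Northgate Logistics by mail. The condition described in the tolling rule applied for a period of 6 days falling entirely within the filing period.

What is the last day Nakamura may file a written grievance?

May 26, 2015

44 days after 2015-04-01 is May 15, 2015.
Service was by mail, adding 5 days: May 15, 2015 + 5 days = May 20, 2015.
Tolling adds 6 days: May 20, 2015 + 6 days = May 26, 2015.
May 26, 2015 is a Tuesday and not a day the employer's offices are closed, so no extension applies.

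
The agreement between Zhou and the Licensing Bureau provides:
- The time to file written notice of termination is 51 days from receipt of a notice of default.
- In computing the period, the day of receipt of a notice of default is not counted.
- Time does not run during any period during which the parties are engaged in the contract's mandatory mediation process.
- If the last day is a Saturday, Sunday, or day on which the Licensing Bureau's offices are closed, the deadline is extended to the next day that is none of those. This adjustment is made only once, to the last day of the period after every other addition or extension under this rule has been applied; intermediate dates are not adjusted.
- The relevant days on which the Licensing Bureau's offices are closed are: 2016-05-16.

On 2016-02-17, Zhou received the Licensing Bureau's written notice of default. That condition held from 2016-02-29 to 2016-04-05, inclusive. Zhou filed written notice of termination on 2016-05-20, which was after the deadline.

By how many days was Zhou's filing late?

51 days after 2016-02-17 is April 8, 2016.
From February 29, 2016 through April 5, 2016 inclusive is 37 days; tolling adds 37 days: April 8, 2016 + 37 days = May 15, 2016.
May 15, 2016 is Sunday; May 16, 2016 is a listed holiday. The next qualifying day is May 17, 2016.
The deadline is May 17, 2016; from May 17, 2016 to May 20, 2016 is 3 days.

3 days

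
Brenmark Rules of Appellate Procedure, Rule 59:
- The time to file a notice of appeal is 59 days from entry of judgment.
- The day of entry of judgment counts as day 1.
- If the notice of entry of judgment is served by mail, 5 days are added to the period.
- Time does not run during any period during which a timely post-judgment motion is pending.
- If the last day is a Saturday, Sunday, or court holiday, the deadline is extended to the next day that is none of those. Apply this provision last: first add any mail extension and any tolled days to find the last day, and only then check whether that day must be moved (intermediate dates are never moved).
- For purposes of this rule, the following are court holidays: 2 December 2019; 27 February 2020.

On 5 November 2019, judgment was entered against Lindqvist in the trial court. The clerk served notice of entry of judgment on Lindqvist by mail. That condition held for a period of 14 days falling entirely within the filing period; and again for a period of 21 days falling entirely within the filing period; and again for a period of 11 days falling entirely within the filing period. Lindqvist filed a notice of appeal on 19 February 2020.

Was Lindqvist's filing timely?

Yes

Counting 5 November 2019 as day 1, day 59 is January 2, 2020.
Service was by mail, adding 5 days: January 2, 2020 + 5 days = January 7, 2020.
Tolling adds 14 days: January 7, 2020 + 14 days = January 21, 2020.
Tolling adds 21 days: January 21, 2020 + 21 days = February 11, 2020.
Tolling adds 11 days: February 11, 2020 + 11 days = February 22, 2020.
February 22, 2020 is Saturday; February 23, 2020 is Sunday. The next qualifying day is February 24, 2020.
The deadline is February 24, 2020; the filing on February 19, 2020 is on or before that date.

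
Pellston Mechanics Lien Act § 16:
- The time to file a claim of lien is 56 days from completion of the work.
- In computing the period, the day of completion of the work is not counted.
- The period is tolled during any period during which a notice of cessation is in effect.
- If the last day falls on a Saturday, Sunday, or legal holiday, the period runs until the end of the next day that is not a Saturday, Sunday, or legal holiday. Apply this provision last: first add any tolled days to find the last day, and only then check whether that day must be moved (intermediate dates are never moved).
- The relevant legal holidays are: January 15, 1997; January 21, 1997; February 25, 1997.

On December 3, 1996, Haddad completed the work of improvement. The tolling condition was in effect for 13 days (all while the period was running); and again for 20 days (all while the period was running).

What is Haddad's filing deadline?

56 days after December 3, 1996 is January 28, 1997.
Tolling adds 13 days: January 28, 1997 + 13 days = February 10, 1997.
Tolling adds 20 days: February 10, 1997 + 20 days = March 2, 1997.
March 2, 1997 is Sunday. The next qualifying day is March 3, 1997.

March 3, 1997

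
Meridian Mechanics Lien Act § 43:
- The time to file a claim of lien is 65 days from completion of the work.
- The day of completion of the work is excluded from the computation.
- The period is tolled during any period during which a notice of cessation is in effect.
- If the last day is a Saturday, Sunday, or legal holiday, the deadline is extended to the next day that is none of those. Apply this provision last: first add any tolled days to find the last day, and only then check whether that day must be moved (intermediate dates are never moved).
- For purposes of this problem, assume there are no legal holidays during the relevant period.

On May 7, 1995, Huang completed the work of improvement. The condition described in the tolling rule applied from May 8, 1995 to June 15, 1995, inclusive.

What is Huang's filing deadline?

65 days after May 7, 1995 is July 11, 1995.
From May 8, 1995 through June 15, 1995 inclusive is 39 days; tolling adds 39 days: July 11, 1995 + 39 days = August 19, 1995.
August 19, 1995 is Saturday; August 20, 1995 is Sunday. The next qualifying day is August 21, 1995.

August 21, 1995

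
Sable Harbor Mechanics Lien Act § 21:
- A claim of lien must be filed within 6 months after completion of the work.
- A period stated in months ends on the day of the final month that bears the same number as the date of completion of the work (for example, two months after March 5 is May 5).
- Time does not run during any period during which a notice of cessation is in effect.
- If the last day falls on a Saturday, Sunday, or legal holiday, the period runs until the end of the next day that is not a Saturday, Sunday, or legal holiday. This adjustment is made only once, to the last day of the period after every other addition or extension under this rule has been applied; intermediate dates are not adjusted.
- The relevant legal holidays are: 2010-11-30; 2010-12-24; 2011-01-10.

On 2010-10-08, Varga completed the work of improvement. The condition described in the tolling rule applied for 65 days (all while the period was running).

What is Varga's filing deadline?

6 months after 2010-10-08 is April 8, 2011.
Tolling adds 65 days: April 8, 2011 + 65 days = June 12, 2011.
June 12, 2011 is Sunday. The next qualifying day is June 13, 2011.

June 13, 2011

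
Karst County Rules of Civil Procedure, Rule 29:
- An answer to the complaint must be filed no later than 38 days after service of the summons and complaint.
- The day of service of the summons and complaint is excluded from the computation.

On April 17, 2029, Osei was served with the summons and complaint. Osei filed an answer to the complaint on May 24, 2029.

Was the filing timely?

Yes

38 days after April 17, 2029 is May 25, 2029.
The deadline is May 25, 2029; the filing on May 24, 2029 is on or before that date.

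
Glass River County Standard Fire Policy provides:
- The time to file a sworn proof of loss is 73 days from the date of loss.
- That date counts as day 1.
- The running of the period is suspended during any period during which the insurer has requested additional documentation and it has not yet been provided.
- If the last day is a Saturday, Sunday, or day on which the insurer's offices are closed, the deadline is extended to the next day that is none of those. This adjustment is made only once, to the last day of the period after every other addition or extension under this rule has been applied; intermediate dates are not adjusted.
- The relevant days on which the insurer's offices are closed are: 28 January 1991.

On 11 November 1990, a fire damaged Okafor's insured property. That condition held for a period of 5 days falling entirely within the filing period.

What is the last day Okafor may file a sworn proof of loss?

January 29, 1991

Counting 11 November 1990 as day 1, day 73 is January 22, 1991.
Tolling adds 5 days: January 22, 1991 + 5 days = January 27, 1991.
January 27, 1991 is Sunday; January 28, 1991 is a listed holiday. The next qualifying day is January 29, 1991.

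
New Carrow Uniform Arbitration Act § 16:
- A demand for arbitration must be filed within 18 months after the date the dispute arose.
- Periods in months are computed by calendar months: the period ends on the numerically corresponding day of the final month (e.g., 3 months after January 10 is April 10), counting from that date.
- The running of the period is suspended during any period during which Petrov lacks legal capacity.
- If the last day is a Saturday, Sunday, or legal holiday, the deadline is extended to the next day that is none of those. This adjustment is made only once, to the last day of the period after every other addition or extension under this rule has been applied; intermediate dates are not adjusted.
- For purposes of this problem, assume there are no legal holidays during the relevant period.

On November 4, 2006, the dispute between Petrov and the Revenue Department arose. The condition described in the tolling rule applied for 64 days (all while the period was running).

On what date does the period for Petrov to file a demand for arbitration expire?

July 7, 2008

18 months after November 4, 2006 is May 4, 2008.
Tolling adds 64 days: May 4, 2008 + 64 days = July 7, 2008.
July 7, 2008 is a Monday and not a legal holiday, so no extension applies.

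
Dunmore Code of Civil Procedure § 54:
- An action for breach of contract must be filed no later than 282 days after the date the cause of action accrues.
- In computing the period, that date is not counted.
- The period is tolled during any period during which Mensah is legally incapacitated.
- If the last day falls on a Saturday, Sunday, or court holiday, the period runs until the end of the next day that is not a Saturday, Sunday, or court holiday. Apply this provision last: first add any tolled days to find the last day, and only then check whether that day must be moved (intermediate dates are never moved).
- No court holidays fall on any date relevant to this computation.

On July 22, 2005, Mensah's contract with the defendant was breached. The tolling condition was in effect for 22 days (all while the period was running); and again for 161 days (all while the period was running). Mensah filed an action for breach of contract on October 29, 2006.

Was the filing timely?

282 days after July 22, 2005 is April 30, 2006.
Tolling adds 22 days: April 30, 2006 + 22 days = May 22, 2006.
Tolling adds 161 days: May 22, 2006 + 161 days = October 30, 2006.
October 30, 2006 is a Monday and not a court holiday, so no extension applies.
The deadline is October 30, 2006; the filing on October 29, 2006 is on or before that date.

Yes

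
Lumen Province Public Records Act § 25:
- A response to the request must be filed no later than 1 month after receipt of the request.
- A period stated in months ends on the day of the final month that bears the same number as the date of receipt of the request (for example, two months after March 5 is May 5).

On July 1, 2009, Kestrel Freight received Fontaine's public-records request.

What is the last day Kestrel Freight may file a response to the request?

August 1, 2009

1 month after July 1, 2009 is August 1, 2009.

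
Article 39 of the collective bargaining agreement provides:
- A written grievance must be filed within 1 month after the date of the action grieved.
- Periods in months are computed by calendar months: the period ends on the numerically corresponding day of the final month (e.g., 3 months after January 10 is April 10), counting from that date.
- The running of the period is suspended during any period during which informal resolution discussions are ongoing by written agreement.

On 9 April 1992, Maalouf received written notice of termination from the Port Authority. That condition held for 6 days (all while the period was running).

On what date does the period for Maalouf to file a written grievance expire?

May 15, 1992

1 month after 9 April 1992 is May 9, 1992.
Tolling adds 6 days: May 9, 1992 + 6 days = May 15, 1992.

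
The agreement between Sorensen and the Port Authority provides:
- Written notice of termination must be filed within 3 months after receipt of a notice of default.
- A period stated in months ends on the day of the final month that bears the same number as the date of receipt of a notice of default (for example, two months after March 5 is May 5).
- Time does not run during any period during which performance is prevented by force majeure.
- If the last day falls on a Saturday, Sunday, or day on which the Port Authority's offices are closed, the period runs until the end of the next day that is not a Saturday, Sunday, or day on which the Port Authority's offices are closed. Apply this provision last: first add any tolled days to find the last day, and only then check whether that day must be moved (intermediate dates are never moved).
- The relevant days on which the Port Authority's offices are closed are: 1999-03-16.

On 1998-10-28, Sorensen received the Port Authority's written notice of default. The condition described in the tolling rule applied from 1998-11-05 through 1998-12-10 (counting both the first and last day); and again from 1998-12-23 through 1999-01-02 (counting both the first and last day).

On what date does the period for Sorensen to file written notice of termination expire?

March 17, 1999

3 months after 1998-10-28 is January 28, 1999.
From November 5, 1998 through December 10, 1998 inclusive is 36 days; tolling adds 36 days: January 28, 1999 + 36 days = March 5, 1999.
From December 23, 1998 through January 2, 1999 inclusive is 11 days; tolling adds 11 days: March 5, 1999 + 11 days = March 16, 1999.
March 16, 1999 is a listed holiday. The next qualifying day is March 17, 1999.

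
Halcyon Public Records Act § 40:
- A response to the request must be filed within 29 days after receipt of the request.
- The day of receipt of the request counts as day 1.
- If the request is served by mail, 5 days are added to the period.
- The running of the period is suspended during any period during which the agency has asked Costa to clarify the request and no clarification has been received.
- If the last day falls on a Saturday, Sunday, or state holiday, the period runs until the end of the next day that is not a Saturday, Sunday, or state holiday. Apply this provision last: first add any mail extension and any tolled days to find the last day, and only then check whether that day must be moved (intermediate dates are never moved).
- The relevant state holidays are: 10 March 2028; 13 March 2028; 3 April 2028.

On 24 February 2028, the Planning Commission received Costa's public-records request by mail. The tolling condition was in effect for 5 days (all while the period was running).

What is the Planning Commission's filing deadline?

April 4, 2028

Counting 24 February 2028 as day 1, day 29 is March 23, 2028.
Service was by mail, adding 5 days: March 23, 2028 + 5 days = March 28, 2028.
Tolling adds 5 days: March 28, 2028 + 5 days = April 2, 2028.
April 2, 2028 is Sunday; April 3, 2028 is a listed holiday. The next qualifying day is April 4, 2028.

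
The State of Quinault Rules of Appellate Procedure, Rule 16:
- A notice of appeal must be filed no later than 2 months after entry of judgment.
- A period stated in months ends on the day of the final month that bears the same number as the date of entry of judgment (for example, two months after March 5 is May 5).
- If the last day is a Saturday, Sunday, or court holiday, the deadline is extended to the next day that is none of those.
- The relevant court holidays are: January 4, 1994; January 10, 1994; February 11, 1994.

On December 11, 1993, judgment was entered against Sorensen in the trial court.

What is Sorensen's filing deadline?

2 months after December 11, 1993 is February 11, 1994.
February 11, 1994 is a listed holiday; February 12, 1994 is Saturday; February 13, 1994 is Sunday. The next qualifying day is February 14, 1994.

February 14, 1994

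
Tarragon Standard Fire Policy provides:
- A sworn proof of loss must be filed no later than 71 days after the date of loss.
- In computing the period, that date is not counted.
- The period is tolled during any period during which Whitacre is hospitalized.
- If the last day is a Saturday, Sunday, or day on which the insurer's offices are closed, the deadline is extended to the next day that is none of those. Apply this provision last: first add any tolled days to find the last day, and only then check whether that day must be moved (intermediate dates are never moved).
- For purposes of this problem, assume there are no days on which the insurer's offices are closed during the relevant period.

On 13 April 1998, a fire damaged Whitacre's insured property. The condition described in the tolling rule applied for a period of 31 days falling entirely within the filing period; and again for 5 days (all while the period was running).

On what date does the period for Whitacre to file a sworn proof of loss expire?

July 29, 1998

71 days after 13 April 1998 is June 23, 1998.
Tolling adds 31 days: June 23, 1998 + 31 days = July 24, 1998.
Tolling adds 5 days: July 24, 1998 + 5 days = July 29, 1998.
July 29, 1998 is a Wednesday and not a day on which the insurer's offices are closed, so no extension applies.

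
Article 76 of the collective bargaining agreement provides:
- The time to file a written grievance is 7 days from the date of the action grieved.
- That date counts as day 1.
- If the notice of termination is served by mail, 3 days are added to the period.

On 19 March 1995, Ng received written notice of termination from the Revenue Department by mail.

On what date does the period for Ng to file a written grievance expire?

March 28, 1995

Counting 19 March 1995 as day 1, day 7 is March 25, 1995.
Service was by mail, adding 3 days: March 25, 1995 + 3 days = March 28, 1995.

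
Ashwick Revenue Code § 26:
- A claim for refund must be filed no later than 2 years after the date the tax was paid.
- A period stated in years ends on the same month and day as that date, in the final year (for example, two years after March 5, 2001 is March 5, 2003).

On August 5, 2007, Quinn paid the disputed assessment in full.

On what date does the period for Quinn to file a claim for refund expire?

2 years after August 5, 2007 is August 5, 2009.

August 5, 2009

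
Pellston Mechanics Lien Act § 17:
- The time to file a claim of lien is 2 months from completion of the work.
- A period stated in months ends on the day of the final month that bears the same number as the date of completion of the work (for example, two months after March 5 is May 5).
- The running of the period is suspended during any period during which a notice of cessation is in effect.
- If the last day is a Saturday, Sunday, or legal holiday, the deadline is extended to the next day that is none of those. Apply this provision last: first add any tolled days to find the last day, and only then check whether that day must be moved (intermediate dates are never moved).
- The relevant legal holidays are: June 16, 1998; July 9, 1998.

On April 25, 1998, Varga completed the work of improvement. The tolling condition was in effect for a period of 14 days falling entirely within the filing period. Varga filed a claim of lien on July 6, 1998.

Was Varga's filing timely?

Yes

2 months after April 25, 1998 is June 25, 1998.
Tolling adds 14 days: June 25, 1998 + 14 days = July 9, 1998.
July 9, 1998 is a listed holiday. The next qualifying day is July 10, 1998.
The deadline is July 10, 1998; the filing on July 6, 1998 is on or before that date.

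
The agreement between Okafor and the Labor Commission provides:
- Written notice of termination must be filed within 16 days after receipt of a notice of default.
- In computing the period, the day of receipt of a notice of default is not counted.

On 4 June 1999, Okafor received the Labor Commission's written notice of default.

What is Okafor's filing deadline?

June 20, 1999

16 days after 4 June 1999 is June 20, 1999.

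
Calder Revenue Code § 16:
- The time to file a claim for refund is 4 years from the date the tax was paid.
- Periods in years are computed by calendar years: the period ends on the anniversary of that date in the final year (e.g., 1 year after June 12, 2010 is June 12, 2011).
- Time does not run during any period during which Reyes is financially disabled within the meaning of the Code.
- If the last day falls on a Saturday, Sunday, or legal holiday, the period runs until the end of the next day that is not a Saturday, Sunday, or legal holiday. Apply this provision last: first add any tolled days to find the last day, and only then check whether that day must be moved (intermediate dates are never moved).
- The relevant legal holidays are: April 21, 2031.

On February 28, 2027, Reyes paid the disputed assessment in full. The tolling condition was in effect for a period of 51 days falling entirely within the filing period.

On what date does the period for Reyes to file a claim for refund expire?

April 22, 2031

4 years after February 28, 2027 is February 28, 2031.
Tolling adds 51 days: February 28, 2031 + 51 days = April 20, 2031.
April 20, 2031 is Sunday; April 21, 2031 is a listed holiday. The next qualifying day is April 22, 2031.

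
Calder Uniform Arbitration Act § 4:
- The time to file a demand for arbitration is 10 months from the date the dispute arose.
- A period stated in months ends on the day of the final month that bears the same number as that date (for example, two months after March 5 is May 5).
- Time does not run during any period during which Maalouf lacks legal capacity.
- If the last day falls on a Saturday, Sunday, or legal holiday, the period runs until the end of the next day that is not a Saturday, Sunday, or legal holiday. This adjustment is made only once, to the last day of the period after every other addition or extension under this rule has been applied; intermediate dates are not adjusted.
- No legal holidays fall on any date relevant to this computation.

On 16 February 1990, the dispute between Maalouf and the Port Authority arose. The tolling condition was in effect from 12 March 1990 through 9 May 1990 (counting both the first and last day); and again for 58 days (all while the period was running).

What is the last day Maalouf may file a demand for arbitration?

10 months after 16 February 1990 is December 16, 1990.
From March 12, 1990 through May 9, 1990 inclusive is 59 days; tolling adds 59 days: December 16, 1990 + 59 days = February 13, 1991.
Tolling adds 58 days: February 13, 1991 + 58 days = April 12, 1991.
April 12, 1991 is a Friday and not a legal holiday, so no extension applies.

April 12, 1991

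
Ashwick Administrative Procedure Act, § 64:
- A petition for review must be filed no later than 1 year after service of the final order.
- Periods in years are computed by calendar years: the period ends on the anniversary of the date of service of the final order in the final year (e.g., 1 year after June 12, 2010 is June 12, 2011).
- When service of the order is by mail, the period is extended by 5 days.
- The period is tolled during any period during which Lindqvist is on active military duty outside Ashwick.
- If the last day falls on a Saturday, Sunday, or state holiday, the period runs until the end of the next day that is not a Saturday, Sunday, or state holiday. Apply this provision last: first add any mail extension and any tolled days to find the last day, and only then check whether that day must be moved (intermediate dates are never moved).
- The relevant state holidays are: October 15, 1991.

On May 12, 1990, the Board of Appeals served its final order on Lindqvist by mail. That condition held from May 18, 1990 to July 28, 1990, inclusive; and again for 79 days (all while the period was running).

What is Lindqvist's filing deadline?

October 16, 1991

1 year after May 12, 1990 is May 12, 1991.
Service was by mail, adding 5 days: May 12, 1991 + 5 days = May 17, 1991.
From May 18, 1990 through July 28, 1990 inclusive is 72 days; tolling adds 72 days: May 17, 1991 + 72 days = July 28, 1991.
Tolling adds 79 days: July 28, 1991 + 79 days = October 15, 1991.
October 15, 1991 is a listed holiday. The next qualifying day is October 16, 1991.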